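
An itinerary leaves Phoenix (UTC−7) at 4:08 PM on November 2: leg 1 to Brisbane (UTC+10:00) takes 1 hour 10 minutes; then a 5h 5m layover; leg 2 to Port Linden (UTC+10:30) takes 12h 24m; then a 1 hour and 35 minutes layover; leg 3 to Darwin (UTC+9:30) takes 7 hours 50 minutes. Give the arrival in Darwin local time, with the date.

12:42 PM on Nov 4

Convert departure to UTC: 4:08 PM + 7:00 = 11:08 PM UTC on Nov 2.
Add 1 hour 10 minutes leg 1 → 12:18 AM UTC (Nov 3).
Add 5 hours and 5 minutes layover in Brisbane → 5:23 AM UTC.
Add 12 hours 24 minutes leg 2 → 5:47 PM UTC.
Add 1 hour and 35 minutes layover in Port Linden → 7:22 PM UTC.
Add 7 hours 50 minutes leg 3 → 3:12 AM UTC (Nov 4).
Darwin is UTC+9:30, so local arrival = 3:12 AM + 9:30 = 12:42 PM on Nov 4.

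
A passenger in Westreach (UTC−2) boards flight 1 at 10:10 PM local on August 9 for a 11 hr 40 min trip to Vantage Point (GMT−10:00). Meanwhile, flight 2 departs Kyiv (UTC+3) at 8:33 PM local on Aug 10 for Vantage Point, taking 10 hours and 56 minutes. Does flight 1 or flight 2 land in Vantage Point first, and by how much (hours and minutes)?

Flight 1 in UTC: 10:10 PM + 2:00 = 12:10 AM on Aug 10.
+11 hours and 40 minutes → arrive 11:50 AM UTC on Aug 10.
Flight 2 in UTC: 8:33 PM − 3:00 = 5:33 PM on Aug 10.
+10 hours 56 minutes → arrive 4:29 AM UTC on Aug 11.
Flight 1 lands earlier by 16 hours 39 minutes.

the first, by 16 hours 39 minutes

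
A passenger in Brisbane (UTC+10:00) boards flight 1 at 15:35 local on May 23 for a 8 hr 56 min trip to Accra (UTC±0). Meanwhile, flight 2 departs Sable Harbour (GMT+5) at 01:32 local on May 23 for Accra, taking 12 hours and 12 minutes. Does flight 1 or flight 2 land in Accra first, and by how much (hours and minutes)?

the second, by 5 hours 47 minutes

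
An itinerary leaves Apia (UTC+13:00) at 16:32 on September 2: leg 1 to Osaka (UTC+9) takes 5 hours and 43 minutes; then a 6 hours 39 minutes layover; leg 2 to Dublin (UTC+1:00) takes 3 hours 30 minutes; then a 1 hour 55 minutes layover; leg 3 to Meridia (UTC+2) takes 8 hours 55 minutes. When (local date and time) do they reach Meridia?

Convert departure to UTC: 16:32 − 13:00 = 03:32 UTC on Sep 2.
Add 5 hours 43 minutes leg 1 → 09:15 UTC.
Add 6 hours 39 minutes layover in Osaka → 15:54 UTC.
Add 3 hours and 30 minutes leg 2 → 19:24 UTC.
Add 1 hour and 55 minutes layover in Dublin → 21:19 UTC.
Add 8 hours and 55 minutes leg 3 → 06:14 UTC (Sep 3).
Meridia is UTC+2:00, so local arrival = 06:14 + 2:00 = 08:14 on Sep 3.

08:14 on Sep 3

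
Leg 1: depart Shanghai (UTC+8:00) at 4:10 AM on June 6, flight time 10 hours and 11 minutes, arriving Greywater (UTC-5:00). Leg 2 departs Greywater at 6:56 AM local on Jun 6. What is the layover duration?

5 hours 35 minutes

Convert departure to UTC: 4:10 AM − 8:00 = 8:10 PM UTC on Jun 5.
Add 10 hours and 11 minutes flight time → 6:21 AM UTC (Jun 6).
Greywater is UTC−5:00, so local arrival = 6:21 AM − 5:00 = 1:21 AM on Jun 6.
Layover = 6:56 AM − 1:21 AM = 5 hours 35 minutes.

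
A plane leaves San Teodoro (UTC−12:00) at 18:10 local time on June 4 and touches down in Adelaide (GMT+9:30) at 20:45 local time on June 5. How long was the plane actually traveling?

5 hours 5 minutes

Adelaide is 21:30 ahead of San Teodoro.
Clock-face elapsed time (ignoring zones) is 26 hours 35 minutes.
Actual elapsed = 26 hours 35 minutes − 21:30 = 5 hours 5 minutes.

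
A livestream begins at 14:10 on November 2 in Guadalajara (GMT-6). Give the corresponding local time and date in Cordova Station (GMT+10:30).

06:40 on Nov 3

Cordova Station is 16:30 ahead of Guadalajara.
Shift by the zone difference: 14:10 + 16:30 = 06:40 on Nov 3 in Cordova Station.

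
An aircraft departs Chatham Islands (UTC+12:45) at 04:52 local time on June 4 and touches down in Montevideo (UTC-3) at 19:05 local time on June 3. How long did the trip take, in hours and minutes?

5 hours 58 minutes

Departure in UTC: 04:52 − 12:45 = 16:07 on Jun 3.
Arrival in UTC: 19:05 + 3:00 = 22:05 on Jun 3.
Elapsed = 22:05 − 16:07 = 5 hours 58 minutes.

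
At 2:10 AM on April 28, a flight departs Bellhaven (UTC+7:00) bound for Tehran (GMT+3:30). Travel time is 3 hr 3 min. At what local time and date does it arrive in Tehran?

1:43 AM on April 28

Convert departure to UTC: 2:10 AM − 7:00 = 7:10 PM UTC on Apr 27.
Add 3 hours and 3 minutes travel time → 10:13 PM UTC.
Tehran is UTC+3:30, so local arrival = 10:13 PM + 3:30 = 1:43 AM on Apr 28.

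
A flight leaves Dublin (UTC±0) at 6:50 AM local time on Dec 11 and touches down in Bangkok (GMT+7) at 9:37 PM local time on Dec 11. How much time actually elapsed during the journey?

7 hours 47 minutes

Departure is already UTC: 6:50 AM on Dec 11.
Arrival in UTC: 9:37 PM − 7:00 = 2:37 PM on Dec 11.
Elapsed = 2:37 PM − 6:50 AM = 7 hours 47 minutes.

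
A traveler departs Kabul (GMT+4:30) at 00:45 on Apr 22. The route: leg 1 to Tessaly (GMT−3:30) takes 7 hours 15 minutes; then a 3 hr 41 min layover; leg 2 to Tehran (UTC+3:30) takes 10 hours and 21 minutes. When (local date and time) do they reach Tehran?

21:02 on April 22

Convert departure to UTC: 00:45 − 4:30 = 20:15 UTC on Apr 21.
Add 7 hours 15 minutes leg 1 → 03:30 UTC (Apr 22).
Add 3 hours and 41 minutes layover in Tessaly → 07:11 UTC.
Add 10 hours and 21 minutes leg 2 → 17:32 UTC.
Tehran is UTC+3:30, so local arrival = 17:32 + 3:30 = 21:02 on Apr 22.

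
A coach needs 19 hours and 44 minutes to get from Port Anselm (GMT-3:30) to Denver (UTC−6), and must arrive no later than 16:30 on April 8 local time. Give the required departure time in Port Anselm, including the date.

23:16 on Apr 7

Target arrival in UTC: 16:30 + 6:00 = 22:30 on Apr 8.
Subtract 19 hours and 44 minutes → departure 02:46 UTC on Apr 8.
Port Anselm is UTC−3:30: 02:46 − 3:30 = 23:16 on Apr 7.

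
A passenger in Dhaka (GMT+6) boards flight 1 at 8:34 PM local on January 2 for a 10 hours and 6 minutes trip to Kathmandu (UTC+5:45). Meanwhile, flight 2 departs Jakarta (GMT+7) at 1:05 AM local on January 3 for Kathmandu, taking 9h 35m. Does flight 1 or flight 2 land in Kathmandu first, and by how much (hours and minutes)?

the first, by 3 hours

Flight 1 in UTC: 8:34 PM − 6:00 = 2:34 PM on Jan 2.
+10 hours 6 minutes → arrive 12:40 AM UTC on Jan 3.
Flight 2 in UTC: 1:05 AM − 7:00 = 6:05 PM on Jan 2.
+9 hours 35 minutes → arrive 3:40 AM UTC on Jan 3.
Flight 1 lands earlier by 3 hours.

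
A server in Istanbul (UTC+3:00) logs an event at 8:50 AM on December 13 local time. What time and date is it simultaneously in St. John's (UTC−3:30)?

In UTC: 8:50 AM − 3:00 = 5:50 AM on Dec 13.
St. John's is UTC−3:30: 5:50 AM − 3:30 = 2:20 AM on Dec 13.

2:20 AM on December 13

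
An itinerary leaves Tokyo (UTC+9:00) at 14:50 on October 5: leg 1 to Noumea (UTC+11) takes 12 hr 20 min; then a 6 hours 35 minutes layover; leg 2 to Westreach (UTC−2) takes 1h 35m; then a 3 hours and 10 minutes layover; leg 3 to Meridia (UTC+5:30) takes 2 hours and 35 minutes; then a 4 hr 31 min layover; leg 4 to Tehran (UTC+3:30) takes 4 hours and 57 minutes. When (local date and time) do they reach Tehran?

Convert departure to UTC: 14:50 − 9:00 = 05:50 UTC on Oct 5.
Add 12 hours and 20 minutes leg 1 → 18:10 UTC.
Add 6 hours and 35 minutes layover in Noumea → 00:45 UTC (Oct 6).
Add 1 hour and 35 minutes leg 2 → 02:20 UTC.
Add 3 hours and 10 minutes layover in Westreach → 05:30 UTC.
Add 2 hours and 35 minutes leg 3 → 08:05 UTC.
Add 4 hours 31 minutes layover in Meridia → 12:36 UTC.
Add 4 hours and 57 minutes leg 4 → 17:33 UTC.
Tehran is UTC+3:30, so local arrival = 17:33 + 3:30 = 21:03 on Oct 6.

21:03 on October 6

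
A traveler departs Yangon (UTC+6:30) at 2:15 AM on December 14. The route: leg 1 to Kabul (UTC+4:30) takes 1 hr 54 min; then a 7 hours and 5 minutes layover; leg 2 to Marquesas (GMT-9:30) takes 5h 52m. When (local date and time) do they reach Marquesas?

1:06 AM on December 14

Convert departure to UTC: 2:15 AM − 6:30 = 7:45 PM UTC on Dec 13.
Add 1 hour 54 minutes leg 1 → 9:39 PM UTC.
Add 7 hours and 5 minutes layover in Kabul → 4:44 AM UTC (Dec 14).
Add 5 hours and 52 minutes leg 2 → 10:36 AM UTC.
Marquesas is UTC−9:30, so local arrival = 10:36 AM − 9:30 = 1:06 AM on Dec 14.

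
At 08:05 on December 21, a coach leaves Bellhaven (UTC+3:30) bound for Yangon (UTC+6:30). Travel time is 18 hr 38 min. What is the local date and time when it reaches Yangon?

05:43 on December 22

Yangon is 3:00 ahead of Bellhaven.
After 18 hours 38 minutes it is 02:43 (Dec 22) in Bellhaven.
Shift by the zone difference: 02:43 + 3:00 = 05:43 on Dec 22 in Yangon.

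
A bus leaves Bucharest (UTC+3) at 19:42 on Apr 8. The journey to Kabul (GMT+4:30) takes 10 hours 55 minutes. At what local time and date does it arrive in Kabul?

Convert departure to UTC: 19:42 − 3:00 = 16:42 UTC on Apr 8.
Add 10 hours and 55 minutes travel time → 03:37 UTC (Apr 9).
Kabul is UTC+4:30, so local arrival = 03:37 + 4:30 = 08:07 on Apr 9.

08:07 on April 9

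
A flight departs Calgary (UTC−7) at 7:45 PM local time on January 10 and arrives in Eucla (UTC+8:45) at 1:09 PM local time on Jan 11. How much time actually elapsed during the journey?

1 hour 39 minutes

Departure in UTC: 7:45 PM + 7:00 = 2:45 AM on Jan 11.
Arrival in UTC: 1:09 PM − 8:45 = 4:24 AM on Jan 11.
Elapsed = 4:24 AM − 2:45 AM = 1 hour 39 minutes.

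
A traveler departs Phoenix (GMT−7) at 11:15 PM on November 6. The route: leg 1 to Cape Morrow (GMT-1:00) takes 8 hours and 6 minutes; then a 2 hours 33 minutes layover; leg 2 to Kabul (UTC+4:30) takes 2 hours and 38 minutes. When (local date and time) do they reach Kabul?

Convert departure to UTC: 11:15 PM + 7:00 = 6:15 AM UTC on Nov 7.
Add 8 hours 6 minutes leg 1 → 2:21 PM UTC.
Add 2 hours 33 minutes layover in Cape Morrow → 4:54 PM UTC.
Add 2 hours and 38 minutes leg 2 → 7:32 PM UTC.
Kabul is UTC+4:30, so local arrival = 7:32 PM + 4:30 = 12:02 AM on Nov 8.

12:02 AM on Nov 8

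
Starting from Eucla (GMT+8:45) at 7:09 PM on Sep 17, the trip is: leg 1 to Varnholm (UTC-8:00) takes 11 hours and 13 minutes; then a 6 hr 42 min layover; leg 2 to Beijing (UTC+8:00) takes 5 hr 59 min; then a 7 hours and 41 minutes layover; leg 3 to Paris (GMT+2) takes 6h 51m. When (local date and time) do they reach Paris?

2:50 AM on Sep 19

Convert departure to UTC: 7:09 PM − 8:45 = 10:24 AM UTC on Sep 17.
Add 11 hours and 13 minutes leg 1 → 9:37 PM UTC.
Add 6 hours 42 minutes layover in Varnholm → 4:19 AM UTC (Sep 18).
Add 5 hours 59 minutes leg 2 → 10:18 AM UTC.
Add 7 hours 41 minutes layover in Beijing → 5:59 PM UTC.
Add 6 hours 51 minutes leg 3 → 12:50 AM UTC (Sep 19).
Paris is UTC+2:00, so local arrival = 12:50 AM + 2:00 = 2:50 AM on Sep 19.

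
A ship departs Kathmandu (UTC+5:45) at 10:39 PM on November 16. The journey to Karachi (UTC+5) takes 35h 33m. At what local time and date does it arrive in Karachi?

Convert departure to UTC: 10:39 PM − 5:45 = 4:54 PM UTC on Nov 16.
Add 35 hours 33 minutes travel time → 4:27 AM UTC (Nov 18).
Karachi is UTC+5:00, so local arrival = 4:27 AM + 5:00 = 9:27 AM on Nov 18.

9:27 AM on November 18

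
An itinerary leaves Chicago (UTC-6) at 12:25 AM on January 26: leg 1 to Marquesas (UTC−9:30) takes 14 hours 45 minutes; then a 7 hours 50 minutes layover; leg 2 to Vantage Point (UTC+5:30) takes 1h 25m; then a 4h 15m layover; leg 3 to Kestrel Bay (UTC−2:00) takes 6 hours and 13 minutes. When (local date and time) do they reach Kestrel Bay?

2:53 PM on January 27

Convert departure to UTC: 12:25 AM + 6:00 = 6:25 AM UTC on Jan 26.
Add 14 hours and 45 minutes leg 1 → 9:10 PM UTC.
Add 7 hours 50 minutes layover in Marquesas → 5:00 AM UTC (Jan 27).
Add 1 hour 25 minutes leg 2 → 6:25 AM UTC.
Add 4 hours and 15 minutes layover in Vantage Point → 10:40 AM UTC.
Add 6 hours 13 minutes leg 3 → 4:53 PM UTC.
Kestrel Bay is UTC−2:00, so local arrival = 4:53 PM − 2:00 = 2:53 PM on Jan 27.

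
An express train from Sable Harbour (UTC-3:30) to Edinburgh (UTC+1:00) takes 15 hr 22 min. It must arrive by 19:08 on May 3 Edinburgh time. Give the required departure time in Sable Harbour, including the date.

Target arrival in UTC: 19:08 − 1:00 = 18:08 on May 3.
Subtract 15 hours and 22 minutes → departure 02:46 UTC on May 3.
Sable Harbour is UTC−3:30: 02:46 − 3:30 = 23:16 on May 2.

23:16 on May 2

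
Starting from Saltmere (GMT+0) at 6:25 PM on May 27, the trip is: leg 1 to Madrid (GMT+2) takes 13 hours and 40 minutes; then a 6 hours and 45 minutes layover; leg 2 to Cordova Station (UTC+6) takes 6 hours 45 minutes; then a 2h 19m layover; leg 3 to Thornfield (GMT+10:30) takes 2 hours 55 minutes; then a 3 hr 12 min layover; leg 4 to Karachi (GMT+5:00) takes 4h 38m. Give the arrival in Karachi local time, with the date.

3:39 PM on May 29

Saltmere is at UTC+0, so departure is already 6:25 PM UTC on May 27.
Add 13 hours 40 minutes leg 1 → 8:05 AM UTC (May 28).
Add 6 hours and 45 minutes layover in Madrid → 2:50 PM UTC.
Add 6 hours 45 minutes leg 2 → 9:35 PM UTC.
Add 2 hours 19 minutes layover in Cordova Station → 11:54 PM UTC.
Add 2 hours 55 minutes leg 3 → 2:49 AM UTC (May 29).
Add 3 hours 12 minutes layover in Thornfield → 6:01 AM UTC.
Add 4 hours 38 minutes leg 4 → 10:39 AM UTC.
Karachi is UTC+5:00, so local arrival = 10:39 AM + 5:00 = 3:39 PM on May 29.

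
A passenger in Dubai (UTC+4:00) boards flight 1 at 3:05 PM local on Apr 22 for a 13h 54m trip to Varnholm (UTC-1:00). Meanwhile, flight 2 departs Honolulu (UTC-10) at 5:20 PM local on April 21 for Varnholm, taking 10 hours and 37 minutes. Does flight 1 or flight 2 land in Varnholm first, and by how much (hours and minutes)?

the second, by 11 hours 2 minutes

Flight 1 in UTC: 3:05 PM − 4:00 = 11:05 AM on Apr 22.
+13 hours 54 minutes → arrive 12:59 AM UTC on Apr 23.
Flight 2 in UTC: 5:20 PM + 10:00 = 3:20 AM on Apr 22.
+10 hours 37 minutes → arrive 1:57 PM UTC on Apr 22.
Flight 2 lands earlier by 11 hours 2 minutes.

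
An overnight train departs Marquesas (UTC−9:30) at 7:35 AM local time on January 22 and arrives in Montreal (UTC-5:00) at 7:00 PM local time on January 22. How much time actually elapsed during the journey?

6 hours 55 minutes

Departure in UTC: 7:35 AM + 9:30 = 5:05 PM on Jan 22.
Arrival in UTC: 7:00 PM + 5:00 = 12:00 AM on Jan 23.
Elapsed = 12:00 AM − 5:05 PM (+1 day) = 6 hours 55 minutes.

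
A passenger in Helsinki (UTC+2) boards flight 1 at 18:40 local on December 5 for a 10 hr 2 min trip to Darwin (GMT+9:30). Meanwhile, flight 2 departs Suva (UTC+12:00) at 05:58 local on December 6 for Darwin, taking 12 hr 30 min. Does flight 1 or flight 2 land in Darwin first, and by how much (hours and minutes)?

the first, by 3 hours 46 minutes

Flight 1 in UTC: 18:40 − 2:00 = 16:40 on Dec 5.
+10 hours 2 minutes → arrive 02:42 UTC on Dec 6.
Flight 2 in UTC: 05:58 − 12:00 = 17:58 on Dec 5.
+12 hours and 30 minutes → arrive 06:28 UTC on Dec 6.
Flight 1 lands earlier by 3 hours 46 minutes.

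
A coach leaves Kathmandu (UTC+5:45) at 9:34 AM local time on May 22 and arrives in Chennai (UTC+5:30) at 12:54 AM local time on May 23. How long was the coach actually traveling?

Departure in UTC: 9:34 AM − 5:45 = 3:49 AM on May 22.
Arrival in UTC: 12:54 AM − 5:30 = 7:24 PM on May 22.
Elapsed = 7:24 PM − 3:49 AM = 15 hours 35 minutes.

15 hours 35 minutes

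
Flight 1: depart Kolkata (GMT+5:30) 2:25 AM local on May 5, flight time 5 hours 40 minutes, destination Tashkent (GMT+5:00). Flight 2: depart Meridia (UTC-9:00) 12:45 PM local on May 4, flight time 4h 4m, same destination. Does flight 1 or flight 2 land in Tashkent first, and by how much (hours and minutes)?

the second, by 46 minutes

Flight 1 in UTC: 2:25 AM − 5:30 = 8:55 PM on May 4.
+5 hours 40 minutes → arrive 2:35 AM UTC on May 5.
Flight 2 in UTC: 12:45 PM + 9:00 = 9:45 PM on May 4.
+4 hours 4 minutes → arrive 1:49 AM UTC on May 5.
Flight 2 lands earlier by 46 minutes.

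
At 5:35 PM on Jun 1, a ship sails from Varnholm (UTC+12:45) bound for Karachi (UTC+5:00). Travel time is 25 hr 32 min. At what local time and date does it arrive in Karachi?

11:22 AM on Jun 2

Karachi is 7:45 behind Varnholm.
After 25 hours 32 minutes it is 7:07 PM (Jun 2) in Varnholm.
Shift by the zone difference: 7:07 PM − 7:45 = 11:22 AM on Jun 2 in Karachi.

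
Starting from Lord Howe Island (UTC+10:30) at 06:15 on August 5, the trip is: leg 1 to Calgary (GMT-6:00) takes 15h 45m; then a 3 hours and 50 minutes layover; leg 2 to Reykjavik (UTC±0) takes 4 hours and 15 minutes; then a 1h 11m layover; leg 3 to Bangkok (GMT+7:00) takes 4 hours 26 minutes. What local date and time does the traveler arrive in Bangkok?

Convert departure to UTC: 06:15 − 10:30 = 19:45 UTC on Aug 4.
Add 15 hours and 45 minutes leg 1 → 11:30 UTC (Aug 5).
Add 3 hours and 50 minutes layover in Calgary → 15:20 UTC.
Add 4 hours and 15 minutes leg 2 → 19:35 UTC.
Add 1 hour and 11 minutes layover in Reykjavik → 20:46 UTC.
Add 4 hours 26 minutes leg 3 → 01:12 UTC (Aug 6).
Bangkok is UTC+7:00, so local arrival = 01:12 + 7:00 = 08:12 on Aug 6.

08:12 on Aug 6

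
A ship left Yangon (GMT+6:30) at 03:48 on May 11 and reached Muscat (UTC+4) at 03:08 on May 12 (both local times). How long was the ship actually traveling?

25 hours 50 minutes

Departure in UTC: 03:48 − 6:30 = 21:18 on May 10.
Arrival in UTC: 03:08 − 4:00 = 23:08 on May 11.
Elapsed = 23:08 − 21:18 (+1 day) = 25 hours 50 minutes.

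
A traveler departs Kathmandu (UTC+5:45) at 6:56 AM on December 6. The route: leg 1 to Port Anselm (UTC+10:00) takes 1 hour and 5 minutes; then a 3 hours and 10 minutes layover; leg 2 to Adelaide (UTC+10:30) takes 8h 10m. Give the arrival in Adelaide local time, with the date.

12:06 AM on Dec 7

Convert departure to UTC: 6:56 AM − 5:45 = 1:11 AM UTC on Dec 6.
Add 1 hour and 5 minutes leg 1 → 2:16 AM UTC.
Add 3 hours and 10 minutes layover in Port Anselm → 5:26 AM UTC.
Add 8 hours 10 minutes leg 2 → 1:36 PM UTC.
Adelaide is UTC+10:30, so local arrival = 1:36 PM + 10:30 = 12:06 AM on Dec 7.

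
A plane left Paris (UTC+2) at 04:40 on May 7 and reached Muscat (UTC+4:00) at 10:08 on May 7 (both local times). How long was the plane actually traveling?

Muscat is 2:00 ahead of Paris.
Clock-face elapsed time (ignoring zones) is 5 hours 28 minutes.
Actual elapsed = 5 hours 28 minutes − 2:00 = 3 hours 28 minutes.

3 hours 28 minutes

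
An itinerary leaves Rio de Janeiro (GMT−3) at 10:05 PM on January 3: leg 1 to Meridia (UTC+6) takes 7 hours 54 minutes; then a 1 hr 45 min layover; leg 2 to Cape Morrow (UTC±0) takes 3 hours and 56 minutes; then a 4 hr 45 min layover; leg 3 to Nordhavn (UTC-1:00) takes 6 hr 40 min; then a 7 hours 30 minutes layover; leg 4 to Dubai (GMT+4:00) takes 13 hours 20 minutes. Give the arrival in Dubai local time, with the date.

Convert departure to UTC: 10:05 PM + 3:00 = 1:05 AM UTC on Jan 4.
Add 7 hours and 54 minutes leg 1 → 8:59 AM UTC.
Add 1 hour and 45 minutes layover in Meridia → 10:44 AM UTC.
Add 3 hours 56 minutes leg 2 → 2:40 PM UTC.
Add 4 hours and 45 minutes layover in Cape Morrow → 7:25 PM UTC.
Add 6 hours and 40 minutes leg 3 → 2:05 AM UTC (Jan 5).
Add 7 hours and 30 minutes layover in Nordhavn → 9:35 AM UTC.
Add 13 hours and 20 minutes leg 4 → 10:55 PM UTC.
Dubai is UTC+4:00, so local arrival = 10:55 PM + 4:00 = 2:55 AM on Jan 6.

2:55 AM on Jan 6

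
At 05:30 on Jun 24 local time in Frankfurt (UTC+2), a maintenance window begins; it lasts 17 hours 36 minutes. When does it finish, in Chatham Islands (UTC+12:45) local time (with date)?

Convert start to UTC: 05:30 − 2:00 = 03:30 UTC on Jun 24.
Add 17 hours and 36 minutes duration → 21:06 UTC.
Chatham Islands is UTC+12:45, so local end time = 21:06 + 12:45 = 09:51 on Jun 25.

09:51 on Jun 25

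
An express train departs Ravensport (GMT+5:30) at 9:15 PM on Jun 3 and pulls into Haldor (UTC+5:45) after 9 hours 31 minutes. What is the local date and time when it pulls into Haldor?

7:01 AM on June 4

Haldor is 0:15 ahead of Ravensport.
After 9 hours and 31 minutes it is 6:46 AM (Jun 4) in Ravensport.
Shift by the zone difference: 6:46 AM + 0:15 = 7:01 AM on Jun 4 in Haldor.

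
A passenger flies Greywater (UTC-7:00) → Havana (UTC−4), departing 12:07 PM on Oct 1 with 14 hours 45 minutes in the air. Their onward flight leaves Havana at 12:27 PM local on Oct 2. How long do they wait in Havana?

6 hours 35 minutes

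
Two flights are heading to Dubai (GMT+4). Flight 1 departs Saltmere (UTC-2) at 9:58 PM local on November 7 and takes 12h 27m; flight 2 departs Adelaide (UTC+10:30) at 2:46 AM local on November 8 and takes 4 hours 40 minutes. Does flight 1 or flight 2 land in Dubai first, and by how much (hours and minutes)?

Flight 1 in UTC: 9:58 PM + 2:00 = 11:58 PM on Nov 7.
+12 hours 27 minutes → arrive 12:25 PM UTC on Nov 8.
Flight 2 in UTC: 2:46 AM − 10:30 = 4:16 PM on Nov 7.
+4 hours 40 minutes → arrive 8:56 PM UTC on Nov 7.
Flight 2 lands earlier by 15 hours 29 minutes.

the second, by 15 hours 29 minutes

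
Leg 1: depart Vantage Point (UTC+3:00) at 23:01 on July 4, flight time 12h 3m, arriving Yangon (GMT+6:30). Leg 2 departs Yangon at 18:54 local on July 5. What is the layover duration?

4 hours 20 minutes

Convert departure to UTC: 23:01 − 3:00 = 20:01 UTC on Jul 4.
Add 12 hours 3 minutes flight time → 08:04 UTC (Jul 5).
Yangon is UTC+6:30, so local arrival = 08:04 + 6:30 = 14:34 on Jul 5.
Layover = 18:54 − 14:34 = 4 hours 20 minutes.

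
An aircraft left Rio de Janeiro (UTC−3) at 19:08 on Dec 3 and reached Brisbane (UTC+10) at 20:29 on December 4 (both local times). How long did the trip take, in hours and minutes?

Departure in UTC: 19:08 + 3:00 = 22:08 on Dec 3.
Arrival in UTC: 20:29 − 10:00 = 10:29 on Dec 4.
Elapsed = 10:29 − 22:08 (+1 day) = 12 hours 21 minutes.

12 hours 21 minutes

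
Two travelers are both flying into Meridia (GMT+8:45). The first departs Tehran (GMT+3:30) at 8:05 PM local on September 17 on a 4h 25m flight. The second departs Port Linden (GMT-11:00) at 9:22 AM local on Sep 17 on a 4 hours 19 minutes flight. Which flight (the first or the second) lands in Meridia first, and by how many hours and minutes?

Flight 1 in UTC: 8:05 PM − 3:30 = 4:35 PM on Sep 17.
+4 hours and 25 minutes → arrive 9:00 PM UTC on Sep 17.
Flight 2 in UTC: 9:22 AM + 11:00 = 8:22 PM on Sep 17.
+4 hours 19 minutes → arrive 12:41 AM UTC on Sep 18.
Flight 1 lands earlier by 3 hours 41 minutes.

the first, by 3 hours 41 minutes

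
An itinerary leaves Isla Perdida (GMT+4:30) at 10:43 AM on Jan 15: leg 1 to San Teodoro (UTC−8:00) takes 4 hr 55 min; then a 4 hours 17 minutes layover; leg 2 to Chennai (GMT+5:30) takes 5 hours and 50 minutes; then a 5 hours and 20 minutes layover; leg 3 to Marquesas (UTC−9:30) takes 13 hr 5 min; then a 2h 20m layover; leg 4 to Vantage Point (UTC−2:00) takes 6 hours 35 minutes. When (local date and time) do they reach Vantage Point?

Convert departure to UTC: 10:43 AM − 4:30 = 6:13 AM UTC on Jan 15.
Add 4 hours 55 minutes leg 1 → 11:08 AM UTC.
Add 4 hours 17 minutes layover in San Teodoro → 3:25 PM UTC.
Add 5 hours and 50 minutes leg 2 → 9:15 PM UTC.
Add 5 hours and 20 minutes layover in Chennai → 2:35 AM UTC (Jan 16).
Add 13 hours and 5 minutes leg 3 → 3:40 PM UTC.
Add 2 hours 20 minutes layover in Marquesas → 6:00 PM UTC.
Add 6 hours 35 minutes leg 4 → 12:35 AM UTC (Jan 17).
Vantage Point is UTC−2:00, so local arrival = 12:35 AM − 2:00 = 10:35 PM on Jan 16.

10:35 PM on January 16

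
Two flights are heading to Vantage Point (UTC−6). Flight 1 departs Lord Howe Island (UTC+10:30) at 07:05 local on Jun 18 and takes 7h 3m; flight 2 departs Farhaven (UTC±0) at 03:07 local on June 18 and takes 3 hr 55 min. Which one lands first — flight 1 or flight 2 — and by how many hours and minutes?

Flight 1 in UTC: 07:05 − 10:30 = 20:35 on Jun 17.
+7 hours and 3 minutes → arrive 03:38 UTC on Jun 18.
Flight 2 departs at 03:07 UTC (Jun 18).
+3 hours 55 minutes → arrive 07:02 UTC on Jun 18.
Flight 1 lands earlier by 3 hours 24 minutes.

the first, by 3 hours 24 minutes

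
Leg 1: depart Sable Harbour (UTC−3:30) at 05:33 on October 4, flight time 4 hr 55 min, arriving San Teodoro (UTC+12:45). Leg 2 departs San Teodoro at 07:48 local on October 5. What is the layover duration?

Convert departure to UTC: 05:33 + 3:30 = 09:03 UTC on Oct 4.
Add 4 hours 55 minutes flight time → 13:58 UTC.
San Teodoro is UTC+12:45, so local arrival = 13:58 + 12:45 = 02:43 on Oct 5.
Layover = 07:48 − 02:43 = 5 hours 5 minutes.

5 hours 5 minutes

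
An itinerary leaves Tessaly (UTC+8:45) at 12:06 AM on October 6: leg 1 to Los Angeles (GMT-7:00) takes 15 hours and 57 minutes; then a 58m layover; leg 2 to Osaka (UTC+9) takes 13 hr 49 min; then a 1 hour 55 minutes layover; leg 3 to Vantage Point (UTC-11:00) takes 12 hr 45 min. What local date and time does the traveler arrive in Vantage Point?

Convert departure to UTC: 12:06 AM − 8:45 = 3:21 PM UTC on Oct 5.
Add 15 hours 57 minutes leg 1 → 7:18 AM UTC (Oct 6).
Add 58 minutes layover in Los Angeles → 8:16 AM UTC.
Add 13 hours and 49 minutes leg 2 → 10:05 PM UTC.
Add 1 hour and 55 minutes layover in Osaka → 12:00 AM UTC (Oct 7).
Add 12 hours and 45 minutes leg 3 → 12:45 PM UTC.
Vantage Point is UTC−11:00, so local arrival = 12:45 PM − 11:00 = 1:45 AM on Oct 7.

1:45 AM on Oct 7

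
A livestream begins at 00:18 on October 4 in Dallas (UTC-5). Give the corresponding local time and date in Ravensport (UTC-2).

03:18 on October 4

Ravensport is 3:00 ahead of Dallas.
Shift by the zone difference: 00:18 + 3:00 = 03:18 on Oct 4 in Ravensport.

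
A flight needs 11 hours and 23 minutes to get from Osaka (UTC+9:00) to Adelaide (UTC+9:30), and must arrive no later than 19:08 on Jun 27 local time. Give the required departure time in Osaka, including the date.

07:15 on Jun 27

Target arrival in UTC: 19:08 − 9:30 = 09:38 on Jun 27.
Subtract 11 hours 23 minutes → departure 22:15 UTC on Jun 26.
Osaka is UTC+9:00: 22:15 + 9:00 = 07:15 on Jun 27.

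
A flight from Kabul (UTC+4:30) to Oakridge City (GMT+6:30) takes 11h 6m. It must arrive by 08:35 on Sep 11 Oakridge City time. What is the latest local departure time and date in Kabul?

19:29 on September 10

Target arrival in UTC: 08:35 − 6:30 = 02:05 on Sep 11.
Subtract 11 hours and 6 minutes → departure 14:59 UTC on Sep 10.
Kabul is UTC+4:30: 14:59 + 4:30 = 19:29 on Sep 10.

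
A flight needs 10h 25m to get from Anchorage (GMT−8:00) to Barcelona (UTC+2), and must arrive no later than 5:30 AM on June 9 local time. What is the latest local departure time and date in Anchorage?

9:05 AM on June 8

Target arrival in UTC: 5:30 AM − 2:00 = 3:30 AM on Jun 9.
Subtract 10 hours and 25 minutes → departure 5:05 PM UTC on Jun 8.
Anchorage is UTC−8:00: 5:05 PM − 8:00 = 9:05 AM on Jun 8.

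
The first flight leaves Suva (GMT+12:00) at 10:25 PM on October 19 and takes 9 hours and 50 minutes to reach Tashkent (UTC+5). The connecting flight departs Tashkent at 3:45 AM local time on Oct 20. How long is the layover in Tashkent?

Convert departure to UTC: 10:25 PM − 12:00 = 10:25 AM UTC on Oct 19.
Add 9 hours 50 minutes flight time → 8:15 PM UTC.
Tashkent is UTC+5:00, so local arrival = 8:15 PM + 5:00 = 1:15 AM on Oct 20.
Layover = 3:45 AM − 1:15 AM = 2 hours 30 minutes.

2 hours 30 minutes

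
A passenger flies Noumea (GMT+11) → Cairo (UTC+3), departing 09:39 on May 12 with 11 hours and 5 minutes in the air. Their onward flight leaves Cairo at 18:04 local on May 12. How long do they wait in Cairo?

5 hours 20 minutes

Convert departure to UTC: 09:39 − 11:00 = 22:39 UTC on May 11.
Add 11 hours and 5 minutes flight time → 09:44 UTC (May 12).
Cairo is UTC+3:00, so local arrival = 09:44 + 3:00 = 12:44 on May 12.
Layover = 18:04 − 12:44 = 5 hours 20 minutes.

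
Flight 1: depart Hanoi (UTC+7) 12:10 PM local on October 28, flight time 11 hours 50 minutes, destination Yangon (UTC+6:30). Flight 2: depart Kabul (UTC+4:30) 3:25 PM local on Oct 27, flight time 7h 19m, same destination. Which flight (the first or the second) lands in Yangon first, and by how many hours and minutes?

the second, by 22 hours 46 minutes

Flight 1 in UTC: 12:10 PM − 7:00 = 5:10 AM on Oct 28.
+11 hours and 50 minutes → arrive 5:00 PM UTC on Oct 28.
Flight 2 in UTC: 3:25 PM − 4:30 = 10:55 AM on Oct 27.
+7 hours 19 minutes → arrive 6:14 PM UTC on Oct 27.
Flight 2 lands earlier by 22 hours 46 minutes.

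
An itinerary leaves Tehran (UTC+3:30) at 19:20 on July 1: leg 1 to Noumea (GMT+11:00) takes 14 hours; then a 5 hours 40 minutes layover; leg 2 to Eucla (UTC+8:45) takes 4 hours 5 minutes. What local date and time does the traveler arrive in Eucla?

Convert departure to UTC: 19:20 − 3:30 = 15:50 UTC on Jul 1.
Add 14 hours leg 1 → 05:50 UTC (Jul 2).
Add 5 hours 40 minutes layover in Noumea → 11:30 UTC.
Add 4 hours and 5 minutes leg 2 → 15:35 UTC.
Eucla is UTC+8:45, so local arrival = 15:35 + 8:45 = 00:20 on Jul 3.

00:20 on July 3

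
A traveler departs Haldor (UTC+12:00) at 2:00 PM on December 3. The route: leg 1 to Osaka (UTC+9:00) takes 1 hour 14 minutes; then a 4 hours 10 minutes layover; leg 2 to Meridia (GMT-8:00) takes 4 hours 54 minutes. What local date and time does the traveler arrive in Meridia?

Convert departure to UTC: 2:00 PM − 12:00 = 2:00 AM UTC on Dec 3.
Add 1 hour and 14 minutes leg 1 → 3:14 AM UTC.
Add 4 hours 10 minutes layover in Osaka → 7:24 AM UTC.
Add 4 hours 54 minutes leg 2 → 12:18 PM UTC.
Meridia is UTC−8:00, so local arrival = 12:18 PM − 8:00 = 4:18 AM on Dec 3.

4:18 AM on Dec 3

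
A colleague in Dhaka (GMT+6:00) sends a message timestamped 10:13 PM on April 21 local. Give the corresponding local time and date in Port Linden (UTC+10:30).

2:43 AM on April 22

In UTC: 10:13 PM − 6:00 = 4:13 PM on Apr 21.
Port Linden is UTC+10:30: 4:13 PM + 10:30 = 2:43 AM on Apr 22.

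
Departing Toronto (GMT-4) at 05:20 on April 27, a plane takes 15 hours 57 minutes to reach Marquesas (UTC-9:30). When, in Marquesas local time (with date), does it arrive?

15:47 on April 27

Convert departure to UTC: 05:20 + 4:00 = 09:20 UTC on Apr 27.
Add 15 hours 57 minutes travel time → 01:17 UTC (Apr 28).
Marquesas is UTC−9:30, so local arrival = 01:17 − 9:30 = 15:47 on Apr 27.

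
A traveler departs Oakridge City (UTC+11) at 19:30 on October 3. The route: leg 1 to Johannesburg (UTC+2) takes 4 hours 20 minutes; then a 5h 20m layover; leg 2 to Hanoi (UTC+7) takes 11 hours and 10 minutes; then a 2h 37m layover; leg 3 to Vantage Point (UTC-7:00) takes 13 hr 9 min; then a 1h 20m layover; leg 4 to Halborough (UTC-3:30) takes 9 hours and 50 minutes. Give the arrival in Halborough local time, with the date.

Convert departure to UTC: 19:30 − 11:00 = 08:30 UTC on Oct 3.
Add 4 hours 20 minutes leg 1 → 12:50 UTC.
Add 5 hours 20 minutes layover in Johannesburg → 18:10 UTC.
Add 11 hours and 10 minutes leg 2 → 05:20 UTC (Oct 4).
Add 2 hours and 37 minutes layover in Hanoi → 07:57 UTC.
Add 13 hours and 9 minutes leg 3 → 21:06 UTC.
Add 1 hour and 20 minutes layover in Vantage Point → 22:26 UTC.
Add 9 hours and 50 minutes leg 4 → 08:16 UTC (Oct 5).
Halborough is UTC−3:30, so local arrival = 08:16 − 3:30 = 04:46 on Oct 5.

04:46 on October 5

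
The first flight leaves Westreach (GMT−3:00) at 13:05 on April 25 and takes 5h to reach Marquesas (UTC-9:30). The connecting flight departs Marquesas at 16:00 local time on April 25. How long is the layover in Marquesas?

Convert departure to UTC: 13:05 + 3:00 = 16:05 UTC on Apr 25.
Add 5 hours flight time → 21:05 UTC.
Marquesas is UTC−9:30, so local arrival = 21:05 − 9:30 = 11:35 on Apr 25.
Layover = 16:00 − 11:35 = 4 hours 25 minutes.

4 hours 25 minutes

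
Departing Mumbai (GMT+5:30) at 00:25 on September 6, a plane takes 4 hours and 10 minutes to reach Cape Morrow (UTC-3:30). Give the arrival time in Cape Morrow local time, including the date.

19:35 on September 5

Convert departure to UTC: 00:25 − 5:30 = 18:55 UTC on Sep 5.
Add 4 hours and 10 minutes travel time → 23:05 UTC.
Cape Morrow is UTC−3:30, so local arrival = 23:05 − 3:30 = 19:35 on Sep 5.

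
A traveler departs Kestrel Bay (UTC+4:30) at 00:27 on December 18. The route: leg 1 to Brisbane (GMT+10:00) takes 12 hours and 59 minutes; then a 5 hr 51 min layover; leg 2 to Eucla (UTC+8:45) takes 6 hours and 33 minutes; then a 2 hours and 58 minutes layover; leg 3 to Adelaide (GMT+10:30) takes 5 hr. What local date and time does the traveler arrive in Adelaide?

15:48 on December 19

Convert departure to UTC: 00:27 − 4:30 = 19:57 UTC on Dec 17.
Add 12 hours and 59 minutes leg 1 → 08:56 UTC (Dec 18).
Add 5 hours 51 minutes layover in Brisbane → 14:47 UTC.
Add 6 hours and 33 minutes leg 2 → 21:20 UTC.
Add 2 hours and 58 minutes layover in Eucla → 00:18 UTC (Dec 19).
Add 5 hours leg 3 → 05:18 UTC.
Adelaide is UTC+10:30, so local arrival = 05:18 + 10:30 = 15:48 on Dec 19.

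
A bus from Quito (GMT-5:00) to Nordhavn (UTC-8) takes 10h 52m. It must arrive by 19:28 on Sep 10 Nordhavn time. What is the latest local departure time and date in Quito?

Target arrival in UTC: 19:28 + 8:00 = 03:28 on Sep 11.
Subtract 10 hours 52 minutes → departure 16:36 UTC on Sep 10.
Quito is UTC−5:00: 16:36 − 5:00 = 11:36 on Sep 10.

11:36 on Sep 10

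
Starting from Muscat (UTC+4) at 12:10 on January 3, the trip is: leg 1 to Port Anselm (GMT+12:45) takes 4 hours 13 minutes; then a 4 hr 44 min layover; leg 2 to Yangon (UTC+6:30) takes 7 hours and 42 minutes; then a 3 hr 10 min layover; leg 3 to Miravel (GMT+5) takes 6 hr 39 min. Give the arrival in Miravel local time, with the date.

Convert departure to UTC: 12:10 − 4:00 = 08:10 UTC on Jan 3.
Add 4 hours 13 minutes leg 1 → 12:23 UTC.
Add 4 hours 44 minutes layover in Port Anselm → 17:07 UTC.
Add 7 hours 42 minutes leg 2 → 00:49 UTC (Jan 4).
Add 3 hours and 10 minutes layover in Yangon → 03:59 UTC.
Add 6 hours 39 minutes leg 3 → 10:38 UTC.
Miravel is UTC+5:00, so local arrival = 10:38 + 5:00 = 15:38 on Jan 4.

15:38 on January 4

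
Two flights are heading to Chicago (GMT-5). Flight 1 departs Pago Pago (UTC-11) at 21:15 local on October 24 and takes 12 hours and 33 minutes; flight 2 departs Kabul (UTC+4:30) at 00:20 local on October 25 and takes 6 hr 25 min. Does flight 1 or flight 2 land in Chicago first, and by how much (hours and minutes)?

Flight 1 in UTC: 21:15 + 11:00 = 08:15 on Oct 25.
+12 hours and 33 minutes → arrive 20:48 UTC on Oct 25.
Flight 2 in UTC: 00:20 − 4:30 = 19:50 on Oct 24.
+6 hours and 25 minutes → arrive 02:15 UTC on Oct 25.
Flight 2 lands earlier by 18 hours 33 minutes.

the second, by 18 hours 33 minutes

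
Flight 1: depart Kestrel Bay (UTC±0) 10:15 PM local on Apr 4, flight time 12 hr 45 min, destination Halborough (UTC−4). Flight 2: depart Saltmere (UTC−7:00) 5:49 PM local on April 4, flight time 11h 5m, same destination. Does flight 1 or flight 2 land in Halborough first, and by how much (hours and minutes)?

Flight 1 departs at 10:15 PM UTC (Apr 4).
+12 hours 45 minutes → arrive 11:00 AM UTC on Apr 5.
Flight 2 in UTC: 5:49 PM + 7:00 = 12:49 AM on Apr 5.
+11 hours 5 minutes → arrive 11:54 AM UTC on Apr 5.
Flight 1 lands earlier by 54 minutes.

the first, by 54 minutes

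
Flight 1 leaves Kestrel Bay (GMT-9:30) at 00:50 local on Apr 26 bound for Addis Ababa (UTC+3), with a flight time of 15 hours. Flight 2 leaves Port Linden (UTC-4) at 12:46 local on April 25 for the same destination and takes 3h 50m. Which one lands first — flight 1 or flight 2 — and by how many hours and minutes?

the second, by 28 hours 44 minutes

Flight 1 in UTC: 00:50 + 9:30 = 10:20 on Apr 26.
+15 hours → arrive 01:20 UTC on Apr 27.
Flight 2 in UTC: 12:46 + 4:00 = 16:46 on Apr 25.
+3 hours and 50 minutes → arrive 20:36 UTC on Apr 25.
Flight 2 lands earlier by 28 hours 44 minutes.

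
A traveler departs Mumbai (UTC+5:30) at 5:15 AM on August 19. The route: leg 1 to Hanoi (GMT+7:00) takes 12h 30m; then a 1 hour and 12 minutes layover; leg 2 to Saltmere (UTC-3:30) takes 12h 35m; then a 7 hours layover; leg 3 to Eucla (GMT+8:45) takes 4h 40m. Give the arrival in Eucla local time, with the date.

Convert departure to UTC: 5:15 AM − 5:30 = 11:45 PM UTC on Aug 18.
Add 12 hours 30 minutes leg 1 → 12:15 PM UTC (Aug 19).
Add 1 hour and 12 minutes layover in Hanoi → 1:27 PM UTC.
Add 12 hours 35 minutes leg 2 → 2:02 AM UTC (Aug 20).
Add 7 hours layover in Saltmere → 9:02 AM UTC.
Add 4 hours 40 minutes leg 3 → 1:42 PM UTC.
Eucla is UTC+8:45, so local arrival = 1:42 PM + 8:45 = 10:27 PM on Aug 20.

10:27 PM on August 20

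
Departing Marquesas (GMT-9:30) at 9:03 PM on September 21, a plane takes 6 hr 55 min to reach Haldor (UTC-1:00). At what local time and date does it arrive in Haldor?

12:28 PM on September 22

Haldor is 8:30 ahead of Marquesas.
After 6 hours 55 minutes it is 3:58 AM (Sep 22) in Marquesas.
Shift by the zone difference: 3:58 AM + 8:30 = 12:28 PM on Sep 22 in Haldor.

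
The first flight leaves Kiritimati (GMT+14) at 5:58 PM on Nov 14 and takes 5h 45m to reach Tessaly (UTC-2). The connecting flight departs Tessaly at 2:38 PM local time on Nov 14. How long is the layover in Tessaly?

6 hours 55 minutes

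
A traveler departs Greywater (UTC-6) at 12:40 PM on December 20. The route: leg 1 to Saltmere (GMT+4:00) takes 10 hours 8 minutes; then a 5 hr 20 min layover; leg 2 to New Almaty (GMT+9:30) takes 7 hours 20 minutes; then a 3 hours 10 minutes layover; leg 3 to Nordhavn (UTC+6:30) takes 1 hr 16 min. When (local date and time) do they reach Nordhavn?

Convert departure to UTC: 12:40 PM + 6:00 = 6:40 PM UTC on Dec 20.
Add 10 hours and 8 minutes leg 1 → 4:48 AM UTC (Dec 21).
Add 5 hours 20 minutes layover in Saltmere → 10:08 AM UTC.
Add 7 hours 20 minutes leg 2 → 5:28 PM UTC.
Add 3 hours and 10 minutes layover in New Almaty → 8:38 PM UTC.
Add 1 hour and 16 minutes leg 3 → 9:54 PM UTC.
Nordhavn is UTC+6:30, so local arrival = 9:54 PM + 6:30 = 4:24 AM on Dec 22.

4:24 AM on Dec 22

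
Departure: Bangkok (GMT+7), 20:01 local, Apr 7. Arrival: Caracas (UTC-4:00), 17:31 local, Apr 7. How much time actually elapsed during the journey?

Departure in UTC: 20:01 − 7:00 = 13:01 on Apr 7.
Arrival in UTC: 17:31 + 4:00 = 21:31 on Apr 7.
Elapsed = 21:31 − 13:01 = 8 hours 30 minutes.

8 hours 30 minutes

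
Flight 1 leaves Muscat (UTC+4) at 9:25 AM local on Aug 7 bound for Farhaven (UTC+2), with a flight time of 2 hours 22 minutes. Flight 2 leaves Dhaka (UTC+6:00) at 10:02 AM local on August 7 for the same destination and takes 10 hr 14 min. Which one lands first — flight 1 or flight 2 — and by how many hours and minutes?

Flight 1 in UTC: 9:25 AM − 4:00 = 5:25 AM on Aug 7.
+2 hours and 22 minutes → arrive 7:47 AM UTC on Aug 7.
Flight 2 in UTC: 10:02 AM − 6:00 = 4:02 AM on Aug 7.
+10 hours 14 minutes → arrive 2:16 PM UTC on Aug 7.
Flight 1 lands earlier by 6 hours 29 minutes.

the first, by 6 hours 29 minutes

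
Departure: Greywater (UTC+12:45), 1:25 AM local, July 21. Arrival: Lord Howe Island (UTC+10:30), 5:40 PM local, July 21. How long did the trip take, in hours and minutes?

18 hours 30 minutes

Departure in UTC: 1:25 AM − 12:45 = 12:40 PM on Jul 20.
Arrival in UTC: 5:40 PM − 10:30 = 7:10 AM on Jul 21.
Elapsed = 7:10 AM − 12:40 PM (+1 day) = 18 hours 30 minutes.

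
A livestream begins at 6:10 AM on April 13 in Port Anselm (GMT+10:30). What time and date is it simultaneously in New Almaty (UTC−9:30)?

In UTC: 6:10 AM − 10:30 = 7:40 PM on Apr 12.
New Almaty is UTC−9:30: 7:40 PM − 9:30 = 10:10 AM on Apr 12.

10:10 AM on Apr 12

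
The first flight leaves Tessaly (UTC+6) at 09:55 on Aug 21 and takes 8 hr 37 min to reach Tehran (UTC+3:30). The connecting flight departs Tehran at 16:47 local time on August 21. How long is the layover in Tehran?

Convert departure to UTC: 09:55 − 6:00 = 03:55 UTC on Aug 21.
Add 8 hours 37 minutes flight time → 12:32 UTC.
Tehran is UTC+3:30, so local arrival = 12:32 + 3:30 = 16:02 on Aug 21.
Layover = 16:47 − 16:02 = 45 minutes.

45 minutes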